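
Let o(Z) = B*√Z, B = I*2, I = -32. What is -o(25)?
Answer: 320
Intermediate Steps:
B = -64 (B = -32*2 = -64)
o(Z) = -64*√Z
-o(25) = -(-64)*√25 = -(-64)*5 = -1*(-320) = 320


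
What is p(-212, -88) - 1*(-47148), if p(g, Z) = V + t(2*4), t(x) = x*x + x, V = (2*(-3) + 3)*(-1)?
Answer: 47223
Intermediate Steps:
V = 3 (V = (-6 + 3)*(-1) = -3*(-1) = 3)
t(x) = x + x² (t(x) = x² + x = x + x²)
p(g, Z) = 75 (p(g, Z) = 3 + (2*4)*(1 + 2*4) = 3 + 8*(1 + 8) = 3 + 8*9 = 3 + 72 = 75)
p(-212, -88) - 1*(-47148) = 75 - 1*(-47148) = 75 + 47148 = 47223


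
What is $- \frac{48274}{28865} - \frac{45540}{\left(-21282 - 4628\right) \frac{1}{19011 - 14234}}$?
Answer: $\frac{627817352236}{74789215} \approx 8394.5$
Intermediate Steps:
$- \frac{48274}{28865} - \frac{45540}{\left(-21282 - 4628\right) \frac{1}{19011 - 14234}} = \left(-48274\right) \frac{1}{28865} - \frac{45540}{\left(-25910\right) \frac{1}{4777}} = - \frac{48274}{28865} - \frac{45540}{\left(-25910\right) \frac{1}{4777}} = - \frac{48274}{28865} - \frac{45540}{- \frac{25910}{4777}} = - \frac{48274}{28865} - - \frac{21754458}{2591} = - \frac{48274}{28865} + \frac{21754458}{2591} = \frac{627817352236}{74789215}$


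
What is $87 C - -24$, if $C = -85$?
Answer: $-7371$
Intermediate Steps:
$87 C - -24 = 87 \left(-85\right) - -24 = -7395 + 24 = -7371$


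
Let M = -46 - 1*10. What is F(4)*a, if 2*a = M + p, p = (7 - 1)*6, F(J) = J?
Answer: -40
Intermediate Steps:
p = 36 (p = 6*6 = 36)
M = -56 (M = -46 - 10 = -56)
a = -10 (a = (-56 + 36)/2 = (1/2)*(-20) = -10)
F(4)*a = 4*(-10) = -40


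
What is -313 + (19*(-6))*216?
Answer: -24937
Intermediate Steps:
-313 + (19*(-6))*216 = -313 - 114*216 = -313 - 24624 = -24937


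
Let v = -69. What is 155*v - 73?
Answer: -10768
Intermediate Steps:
155*v - 73 = 155*(-69) - 73 = -10695 - 73 = -10768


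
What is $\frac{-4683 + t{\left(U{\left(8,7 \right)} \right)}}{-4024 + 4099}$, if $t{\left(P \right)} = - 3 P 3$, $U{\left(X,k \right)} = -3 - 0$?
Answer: $- \frac{1552}{25} \approx -62.08$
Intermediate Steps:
$U{\left(X,k \right)} = -3$ ($U{\left(X,k \right)} = -3 + 0 = -3$)
$t{\left(P \right)} = - 9 P$
$\frac{-4683 + t{\left(U{\left(8,7 \right)} \right)}}{-4024 + 4099} = \frac{-4683 - -27}{-4024 + 4099} = \frac{-4683 + 27}{75} = \left(-4656\right) \frac{1}{75} = - \frac{1552}{25}$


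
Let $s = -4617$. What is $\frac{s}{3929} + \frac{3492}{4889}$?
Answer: $- \frac{8852445}{19208881} \approx -0.46085$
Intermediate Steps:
$\frac{s}{3929} + \frac{3492}{4889} = - \frac{4617}{3929} + \frac{3492}{4889} = - \frac{8852445}{19208881}$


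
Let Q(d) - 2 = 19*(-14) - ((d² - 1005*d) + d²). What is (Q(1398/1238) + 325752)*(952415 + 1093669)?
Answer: 256063678028146764/383161 ≈ 6.6829e+11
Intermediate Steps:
Q(d) = -264 - 2*d² + 1005*d (Q(d) = 2 + (19*(-14) - ((d² - 1005*d) + d²)) = 2 + (-266 - (-1005*d + 2*d²)) = 2 + (-266 + (-2*d² + 1005*d)) = 2 + (-266 - 2*d² + 1005*d) = -264 - 2*d² + 1005*d)
(Q(1398/1238) + 325752)*(952415 + 1093669) = ((-264 - 2*(1398/1238)² + 1005*(1398/1238)) + 325752)*(952415 + 1093669) = ((-264 - 2*(1398*(1/1238))² + 1005*(1398*(1/1238))) + 325752)*2046084 = ((-264 - 2*(699/619)² + 1005*(699/619)) + 325752)*2046084 = ((-264 - 2*488601/383161 + 702495/619) + 325752)*2046084 = ((-264 - 977202/383161 + 702495/619) + 325752)*2046084 = (332712699/383161 + 325752)*2046084 = (125148174771/383161)*2046084 = 256063678028146764/383161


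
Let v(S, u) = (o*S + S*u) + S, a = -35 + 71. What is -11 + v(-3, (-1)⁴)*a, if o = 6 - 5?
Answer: -335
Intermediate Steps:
o = 1
a = 36
v(S, u) = 2*S + S*u (v(S, u) = (1*S + S*u) + S = (S + S*u) + S = 2*S + S*u)
-11 + v(-3, (-1)⁴)*a = -11 - 3*(2 + (-1)⁴)*36 = -11 - 3*(2 + 1)*36 = -11 - 3*3*36 = -11 - 9*36 = -11 - 324 = -335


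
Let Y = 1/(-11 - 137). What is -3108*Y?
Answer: 21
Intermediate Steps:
Y = -1/148 (Y = 1/(-148) = -1/148 ≈ -0.0067568)
-3108*Y = -3108*(-1/148) = 21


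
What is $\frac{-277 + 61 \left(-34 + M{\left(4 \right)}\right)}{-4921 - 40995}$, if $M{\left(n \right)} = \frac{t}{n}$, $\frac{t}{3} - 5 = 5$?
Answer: $\frac{3787}{91832} \approx 0.041238$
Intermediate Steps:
$t = 30$ ($t = 15 + 3 \cdot 5 = 15 + 15 = 30$)
$M{\left(n \right)} = \frac{30}{n}$
$\frac{-277 + 61 \left(-34 + M{\left(4 \right)}\right)}{-4921 - 40995} = \frac{-277 + 61 \left(-34 + \frac{30}{4}\right)}{-4921 - 40995} = \frac{-277 + 61 \left(-34 + 30 \cdot \frac{1}{4}\right)}{-45916} = \left(-277 + 61 \left(-34 + \frac{15}{2}\right)\right) \left(- \frac{1}{45916}\right) = \left(-277 + 61 \left(- \frac{53}{2}\right)\right) \left(- \frac{1}{45916}\right) = \left(-277 - \frac{3233}{2}\right) \left(- \frac{1}{45916}\right) = \left(- \frac{3787}{2}\right) \left(- \frac{1}{45916}\right) = \frac{3787}{91832}$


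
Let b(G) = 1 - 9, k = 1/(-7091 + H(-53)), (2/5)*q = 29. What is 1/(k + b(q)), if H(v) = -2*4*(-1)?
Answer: -7083/56665 ≈ -0.12500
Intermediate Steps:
H(v) = 8 (H(v) = -8*(-1) = 8)
q = 145/2 (q = (5/2)*29 = 145/2 ≈ 72.500)
k = -1/7083 (k = 1/(-7091 + 8) = 1/(-7083) = -1/7083 ≈ -0.00014118)
b(G) = -8
1/(k + b(q)) = 1/(-1/7083 - 8) = 1/(-56665/7083) = -7083/56665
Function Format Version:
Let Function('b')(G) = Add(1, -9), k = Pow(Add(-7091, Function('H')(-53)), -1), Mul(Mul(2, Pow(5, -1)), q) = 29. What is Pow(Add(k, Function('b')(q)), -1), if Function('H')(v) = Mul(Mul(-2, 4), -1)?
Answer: Rational(-7083, 56665) ≈ -0.12500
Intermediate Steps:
Function('H')(v) = 8 (Function('H')(v) = Mul(-8, -1) = 8)
q = Rational(145, 2) (q = Mul(Rational(5, 2), 29) = Rational(145, 2) ≈ 72.500)
k = Rational(-1, 7083) (k = Pow(Add(-7091, 8), -1) = Pow(-7083, -1) = Rational(-1, 7083) ≈ -0.00014118)
Function('b')(G) = -8
Pow(Add(k, Function('b')(q)), -1) = Pow(Add(Rational(-1, 7083), -8), -1) = Pow(Rational(-56665, 7083), -1) = Rational(-7083, 56665)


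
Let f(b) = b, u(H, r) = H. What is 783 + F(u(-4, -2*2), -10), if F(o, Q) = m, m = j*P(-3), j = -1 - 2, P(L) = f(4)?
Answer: 771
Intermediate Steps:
P(L) = 4
j = -3
m = -12 (m = -3*4 = -12)
F(o, Q) = -12
783 + F(u(-4, -2*2), -10) = 783 - 12 = 771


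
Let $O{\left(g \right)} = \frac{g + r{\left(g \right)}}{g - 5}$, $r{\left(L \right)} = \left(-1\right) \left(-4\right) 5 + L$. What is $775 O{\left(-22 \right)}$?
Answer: $\frac{6200}{9} \approx 688.89$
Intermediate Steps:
$r{\left(L \right)} = 20 + L$ ($r{\left(L \right)} = 4 \cdot 5 + L = 20 + L$)
$O{\left(g \right)} = \frac{20 + 2 g}{-5 + g}$ ($O{\left(g \right)} = \frac{g + \left(20 + g\right)}{g - 5} = \frac{20 + 2 g}{-5 + g}$)
$775 O{\left(-22 \right)} = 775 \frac{2 \left(10 - 22\right)}{-5 - 22} = 775 \cdot 2 \frac{1}{-27} \left(-12\right) = 775 \cdot 2 \left(- \frac{1}{27}\right) \left(-12\right) = 775 \cdot \frac{8}{9} = \frac{6200}{9}$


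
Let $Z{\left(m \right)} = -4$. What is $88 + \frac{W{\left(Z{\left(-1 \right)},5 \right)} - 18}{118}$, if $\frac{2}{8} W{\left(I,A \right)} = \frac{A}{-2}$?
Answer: $\frac{5178}{59} \approx 87.763$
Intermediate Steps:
$W{\left(I,A \right)} = - 2 A$ ($W{\left(I,A \right)} = 4 \frac{A}{-2} = 4 A \left(- \frac{1}{2}\right) = 4 \left(- \frac{A}{2}\right) = - 2 A$)
$88 + \frac{W{\left(Z{\left(-1 \right)},5 \right)} - 18}{118} = 88 + \frac{\left(-2\right) 5 - 18}{118} = 88 + \frac{-10 - 18}{118} = 88 + \frac{1}{118} \left(-28\right) = 88 - \frac{14}{59} = \frac{5178}{59}$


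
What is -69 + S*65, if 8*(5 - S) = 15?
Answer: 1073/8 ≈ 134.13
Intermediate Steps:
S = 25/8 (S = 5 - ⅛*15 = 5 - 15/8 = 25/8 ≈ 3.1250)
-69 + S*65 = -69 + (25/8)*65 = -69 + 1625/8 = 1073/8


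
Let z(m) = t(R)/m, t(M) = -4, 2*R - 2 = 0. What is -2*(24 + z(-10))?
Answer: -244/5 ≈ -48.800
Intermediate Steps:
R = 1 (R = 1 + (1/2)*0 = 1 + 0 = 1)
z(m) = -4/m
-2*(24 + z(-10)) = -2*(24 - 4/(-10)) = -2*(24 - 4*(-1/10)) = -2*(24 + 2/5) = -2*122/5 = -244/5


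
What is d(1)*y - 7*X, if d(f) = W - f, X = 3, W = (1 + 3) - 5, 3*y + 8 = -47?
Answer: 47/3 ≈ 15.667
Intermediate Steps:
y = -55/3 (y = -8/3 + (1/3)*(-47) = -8/3 - 47/3 = -55/3 ≈ -18.333)
W = -1 (W = 4 - 5 = -1)
d(f) = -1 - f
d(1)*y - 7*X = (-1 - 1*1)*(-55/3) - 7*3 = (-1 - 1)*(-55/3) - 21 = -2*(-55/3) - 21 = 110/3 - 21 = 47/3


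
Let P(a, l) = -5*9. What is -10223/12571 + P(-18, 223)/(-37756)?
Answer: -385413893/474630676 ≈ -0.81203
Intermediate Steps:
P(a, l) = -45
-10223/12571 + P(-18, 223)/(-37756) = -10223/12571 - 45/(-37756) = -10223*1/12571 - 45*(-1/37756) = -10223/12571 + 45/37756 = -385413893/474630676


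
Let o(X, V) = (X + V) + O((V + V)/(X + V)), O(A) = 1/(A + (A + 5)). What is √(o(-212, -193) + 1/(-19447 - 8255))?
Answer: I*√3334106106399302/2869722 ≈ 20.121*I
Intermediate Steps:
O(A) = 1/(5 + 2*A) (O(A) = 1/(A + (5 + A)) = 1/(5 + 2*A))
o(X, V) = V + X + 1/(5 + 4*V/(V + X)) (o(X, V) = (X + V) + 1/(5 + 2*((V + V)/(X + V))) = (V + X) + 1/(5 + 2*((2*V)/(V + X))) = (V + X) + 1/(5 + 2*(2*V/(V + X))) = (V + X) + 1/(5 + 4*V/(V + X)) = V + X + 1/(5 + 4*V/(V + X)))
√(o(-212, -193) + 1/(-19447 - 8255)) = √((-193 - 212 + (-193 - 212)*(5*(-212) + 9*(-193)))/(5*(-212) + 9*(-193)) + 1/(-19447 - 8255)) = √((-193 - 212 - 405*(-1060 - 1737))/(-1060 - 1737) + 1/(-27702)) = √((-193 - 212 - 405*(-2797))/(-2797) - 1/27702) = √(-(-193 - 212 + 1132785)/2797 - 1/27702) = √(-1/2797*1132380 - 1/27702) = √(-1132380/2797 - 1/27702) = √(-31369193557/77482494) = I*√3334106106399302/2869722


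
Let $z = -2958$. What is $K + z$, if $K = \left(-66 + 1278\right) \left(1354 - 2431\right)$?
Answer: $-1308282$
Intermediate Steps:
$K = -1305324$ ($K = 1212 \left(-1077\right) = -1305324$)
$K + z = -1305324 - 2958 = -1308282$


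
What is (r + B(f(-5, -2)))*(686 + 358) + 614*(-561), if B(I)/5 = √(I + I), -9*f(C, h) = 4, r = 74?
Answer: -267198 + 3480*I*√2 ≈ -2.672e+5 + 4921.5*I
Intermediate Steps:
f(C, h) = -4/9 (f(C, h) = -⅑*4 = -4/9)
B(I) = 5*√2*√I (B(I) = 5*√(I + I) = 5*√(2*I) = 5*(√2*√I) = 5*√2*√I)
(r + B(f(-5, -2)))*(686 + 358) + 614*(-561) = (74 + 5*√2*√(-4/9))*(686 + 358) + 614*(-561) = (74 + 5*√2*(2*I/3))*1044 - 344454 = (74 + 10*I*√2/3)*1044 - 344454 = (77256 + 3480*I*√2) - 344454 = -267198 + 3480*I*√2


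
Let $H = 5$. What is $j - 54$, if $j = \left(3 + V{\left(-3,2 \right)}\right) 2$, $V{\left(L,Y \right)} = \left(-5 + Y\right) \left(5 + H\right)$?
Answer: $-108$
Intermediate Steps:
$V{\left(L,Y \right)} = -50 + 10 Y$ ($V{\left(L,Y \right)} = \left(-5 + Y\right) \left(5 + 5\right) = \left(-5 + Y\right) 10 = -50 + 10 Y$)
$j = -54$ ($j = \left(3 + \left(-50 + 10 \cdot 2\right)\right) 2 = \left(3 + \left(-50 + 20\right)\right) 2 = \left(3 - 30\right) 2 = \left(-27\right) 2 = -54$)
$j - 54 = -54 - 54 = -108$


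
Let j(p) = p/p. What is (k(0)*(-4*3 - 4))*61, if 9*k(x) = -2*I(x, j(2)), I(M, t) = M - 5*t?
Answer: -9760/9 ≈ -1084.4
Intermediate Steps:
j(p) = 1
k(x) = 10/9 - 2*x/9 (k(x) = (-2*(x - 5*1))/9 = (-2*(x - 5))/9 = (-2*(-5 + x))/9 = (10 - 2*x)/9 = 10/9 - 2*x/9)
(k(0)*(-4*3 - 4))*61 = ((10/9 - 2/9*0)*(-4*3 - 4))*61 = ((10/9 + 0)*(-12 - 4))*61 = ((10/9)*(-16))*61 = -160/9*61 = -9760/9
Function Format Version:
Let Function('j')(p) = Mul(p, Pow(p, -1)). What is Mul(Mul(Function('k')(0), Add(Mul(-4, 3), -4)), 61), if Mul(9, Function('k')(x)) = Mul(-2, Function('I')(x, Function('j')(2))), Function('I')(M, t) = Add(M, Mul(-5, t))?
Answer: Rational(-9760, 9) ≈ -1084.4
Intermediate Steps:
Function('j')(p) = 1
Function('k')(x) = Add(Rational(10, 9), Mul(Rational(-2, 9), x)) (Function('k')(x) = Mul(Rational(1, 9), Mul(-2, Add(x, Mul(-5, 1)))) = Mul(Rational(1, 9), Mul(-2, Add(x, -5))) = Mul(Rational(1, 9), Mul(-2, Add(-5, x))) = Mul(Rational(1, 9), Add(10, Mul(-2, x))) = Add(Rational(10, 9), Mul(Rational(-2, 9), x)))
Mul(Mul(Function('k')(0), Add(Mul(-4, 3), -4)), 61) = Mul(Mul(Add(Rational(10, 9), Mul(Rational(-2, 9), 0)), Add(Mul(-4, 3), -4)), 61) = Mul(Mul(Add(Rational(10, 9), 0), Add(-12, -4)), 61) = Mul(Mul(Rational(10, 9), -16), 61) = Mul(Rational(-160, 9), 61) = Rational(-9760, 9)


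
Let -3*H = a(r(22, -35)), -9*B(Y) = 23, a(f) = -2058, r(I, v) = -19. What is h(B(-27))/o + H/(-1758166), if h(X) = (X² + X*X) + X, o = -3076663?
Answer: -86227027762/219076013342349 ≈ -0.00039359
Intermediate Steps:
B(Y) = -23/9 (B(Y) = -⅑*23 = -23/9)
h(X) = X + 2*X² (h(X) = (X² + X²) + X = 2*X² + X = X + 2*X²)
H = 686 (H = -⅓*(-2058) = 686)
h(B(-27))/o + H/(-1758166) = -23*(1 + 2*(-23/9))/9/(-3076663) + 686/(-1758166) = -23*(1 - 46/9)/9*(-1/3076663) + 686*(-1/1758166) = -23/9*(-37/9)*(-1/3076663) - 343/879083 = (851/81)*(-1/3076663) - 343/879083 = -851/249209703 - 343/879083 = -86227027762/219076013342349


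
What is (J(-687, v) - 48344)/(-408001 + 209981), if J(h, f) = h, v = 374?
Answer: 49031/198020 ≈ 0.24761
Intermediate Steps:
(J(-687, v) - 48344)/(-408001 + 209981) = (-687 - 48344)/(-408001 + 209981) = -49031/(-198020) = -49031*(-1/198020) = 49031/198020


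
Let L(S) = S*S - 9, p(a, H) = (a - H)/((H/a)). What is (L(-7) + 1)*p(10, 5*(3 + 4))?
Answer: -2050/7 ≈ -292.86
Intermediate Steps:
p(a, H) = a*(a - H)/H (p(a, H) = (a - H)*(a/H) = a*(a - H)/H)
L(S) = -9 + S**2 (L(S) = S**2 - 9 = -9 + S**2)
(L(-7) + 1)*p(10, 5*(3 + 4)) = ((-9 + (-7)**2) + 1)*(10*(10 - 5*(3 + 4))/((5*(3 + 4)))) = ((-9 + 49) + 1)*(10*(10 - 5*7)/((5*7))) = (40 + 1)*(10*(10 - 1*35)/35) = 41*(10*(1/35)*(10 - 35)) = 41*(10*(1/35)*(-25)) = 41*(-50/7) = -2050/7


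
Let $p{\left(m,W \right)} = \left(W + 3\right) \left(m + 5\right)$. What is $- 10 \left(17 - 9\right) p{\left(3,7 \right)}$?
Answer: $-6400$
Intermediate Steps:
$p{\left(m,W \right)} = \left(3 + W\right) \left(5 + m\right)$
$- 10 \left(17 - 9\right) p{\left(3,7 \right)} = - 10 \left(17 - 9\right) \left(15 + 3 \cdot 3 + 5 \cdot 7 + 7 \cdot 3\right) = \left(-10\right) 8 \left(15 + 9 + 35 + 21\right) = \left(-80\right) 80 = -6400$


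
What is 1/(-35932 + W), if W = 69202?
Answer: 1/33270 ≈ 3.0057e-5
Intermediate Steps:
1/(-35932 + W) = 1/(-35932 + 69202) = 1/33270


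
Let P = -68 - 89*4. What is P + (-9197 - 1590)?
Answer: -11211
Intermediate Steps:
P = -424 (P = -68 - 356 = -424)
P + (-9197 - 1590) = -424 + (-9197 - 1590) = -424 - 10787 = -11211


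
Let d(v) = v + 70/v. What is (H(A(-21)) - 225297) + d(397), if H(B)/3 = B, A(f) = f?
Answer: -89310241/397 ≈ -2.2496e+5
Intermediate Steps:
H(B) = 3*B
(H(A(-21)) - 225297) + d(397) = (3*(-21) - 225297) + (397 + 70/397) = (-63 - 225297) + (397 + 70*(1/397)) = -225360 + (397 + 70/397) = -225360 + 157679/397 = -89310241/397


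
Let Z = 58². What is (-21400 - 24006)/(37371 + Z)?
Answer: -45406/40735 ≈ -1.1147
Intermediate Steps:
Z = 3364
(-21400 - 24006)/(37371 + Z) = (-21400 - 24006)/(37371 + 3364) = -45406/40735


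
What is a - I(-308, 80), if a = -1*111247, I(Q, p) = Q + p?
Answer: -111019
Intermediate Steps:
a = -111247
a - I(-308, 80) = -111247 - (-308 + 80) = -111247 - 1*(-228) = -111247 + 228 = -111019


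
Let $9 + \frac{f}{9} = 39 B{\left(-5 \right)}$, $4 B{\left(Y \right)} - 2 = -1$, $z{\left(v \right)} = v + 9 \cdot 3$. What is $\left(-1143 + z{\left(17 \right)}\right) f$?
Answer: $- \frac{29673}{4} \approx -7418.3$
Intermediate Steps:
$z{\left(v \right)} = 27 + v$ ($z{\left(v \right)} = v + 27 = 27 + v$)
$B{\left(Y \right)} = \frac{1}{4}$ ($B{\left(Y \right)} = \frac{1}{2} + \frac{1}{4} \left(-1\right) = \frac{1}{2} - \frac{1}{4} = \frac{1}{4}$)
$f = \frac{27}{4}$ ($f = -81 + 9 \cdot 39 \cdot \frac{1}{4} = -81 + 9 \cdot \frac{39}{4} = -81 + \frac{351}{4} = \frac{27}{4} \approx 6.75$)
$\left(-1143 + z{\left(17 \right)}\right) f = \left(-1143 + \left(27 + 17\right)\right) \frac{27}{4} = \left(-1143 + 44\right) \frac{27}{4} = \left(-1099\right) \frac{27}{4} = - \frac{29673}{4}$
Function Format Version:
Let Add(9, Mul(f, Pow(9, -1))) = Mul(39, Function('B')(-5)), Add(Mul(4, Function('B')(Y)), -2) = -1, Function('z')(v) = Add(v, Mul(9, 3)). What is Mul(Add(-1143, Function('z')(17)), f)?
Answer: Rational(-29673, 4) ≈ -7418.3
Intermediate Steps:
Function('z')(v) = Add(27, v) (Function('z')(v) = Add(v, 27) = Add(27, v))
Function('B')(Y) = Rational(1, 4) (Function('B')(Y) = Add(Rational(1, 2), Mul(Rational(1, 4), -1)) = Add(Rational(1, 2), Rational(-1, 4)) = Rational(1, 4))
f = Rational(27, 4) (f = Add(-81, Mul(9, Mul(39, Rational(1, 4)))) = Add(-81, Mul(9, Rational(39, 4))) = Add(-81, Rational(351, 4)) = Rational(27, 4) ≈ 6.7500)
Mul(Add(-1143, Function('z')(17)), f) = Mul(Add(-1143, Add(27, 17)), Rational(27, 4)) = Mul(Add(-1143, 44), Rational(27, 4)) = Mul(-1099, Rational(27, 4)) = Rational(-29673, 4)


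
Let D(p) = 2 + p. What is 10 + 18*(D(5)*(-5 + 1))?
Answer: -494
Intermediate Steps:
10 + 18*(D(5)*(-5 + 1)) = 10 + 18*((2 + 5)*(-5 + 1)) = 10 + 18*(7*(-4)) = 10 + 18*(-28) = 10 - 504 = -494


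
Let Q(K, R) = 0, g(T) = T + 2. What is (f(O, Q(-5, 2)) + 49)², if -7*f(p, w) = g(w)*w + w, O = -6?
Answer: 2401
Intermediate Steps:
g(T) = 2 + T
f(p, w) = -w/7 - w*(2 + w)/7 (f(p, w) = -((2 + w)*w + w)/7 = -(w*(2 + w) + w)/7 = -(w + w*(2 + w))/7 = -w/7 - w*(2 + w)/7)
(f(O, Q(-5, 2)) + 49)² = (-⅐*0*(3 + 0) + 49)² = (-⅐*0*3 + 49)² = (0 + 49)² = 49² = 2401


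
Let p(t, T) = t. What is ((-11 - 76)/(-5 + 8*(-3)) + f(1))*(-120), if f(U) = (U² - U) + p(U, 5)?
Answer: -480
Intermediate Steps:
f(U) = U² (f(U) = (U² - U) + U = U²)
((-11 - 76)/(-5 + 8*(-3)) + f(1))*(-120) = ((-11 - 76)/(-5 + 8*(-3)) + 1²)*(-120) = (-87/(-5 - 24) + 1)*(-120) = (-87/(-29) + 1)*(-120) = (-87*(-1/29) + 1)*(-120) = (3 + 1)*(-120) = 4*(-120) = -480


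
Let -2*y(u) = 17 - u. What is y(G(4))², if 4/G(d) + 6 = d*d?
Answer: 6889/100 ≈ 68.890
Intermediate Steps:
G(d) = 4/(-6 + d²) (G(d) = 4/(-6 + d*d) = 4/(-6 + d²))
y(u) = -17/2 + u/2 (y(u) = -(17 - u)/2 = -17/2 + u/2)
y(G(4))² = (-17/2 + (4/(-6 + 4²))/2)² = (-17/2 + (4/(-6 + 16))/2)² = (-17/2 + (4/10)/2)² = (-17/2 + (4*(⅒))/2)² = (-17/2 + (½)*(⅖))² = (-17/2 + ⅕)² = (-83/10)² = 6889/100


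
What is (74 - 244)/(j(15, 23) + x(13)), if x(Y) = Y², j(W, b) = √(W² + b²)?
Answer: -2210/2139 + 170*√754/27807 ≈ -0.86532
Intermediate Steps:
(74 - 244)/(j(15, 23) + x(13)) = (74 - 244)/(√(15² + 23²) + 13²) = -170/(√(225 + 529) + 169) = -170/(√754 + 169) = -170/(169 + √754)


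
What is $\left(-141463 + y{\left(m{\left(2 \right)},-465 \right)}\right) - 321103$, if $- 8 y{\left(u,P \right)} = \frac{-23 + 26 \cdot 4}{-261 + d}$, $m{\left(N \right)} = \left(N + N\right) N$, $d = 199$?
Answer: $- \frac{229432655}{496} \approx -4.6257 \cdot 10^{5}$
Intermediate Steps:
$m{\left(N \right)} = 2 N^{2}$ ($m{\left(N \right)} = 2 N N = 2 N^{2}$)
$y{\left(u,P \right)} = \frac{81}{496}$ ($y{\left(u,P \right)} = - \frac{\left(-23 + 26 \cdot 4\right) \frac{1}{-261 + 199}}{8} = - \frac{\left(-23 + 104\right) \frac{1}{-62}}{8} = - \frac{81 \left(- \frac{1}{62}\right)}{8} = \left(- \frac{1}{8}\right) \left(- \frac{81}{62}\right) = \frac{81}{496}$)
$\left(-141463 + y{\left(m{\left(2 \right)},-465 \right)}\right) - 321103 = \left(-141463 + \frac{81}{496}\right) - 321103 = - \frac{70165567}{496} - 321103 = - \frac{229432655}{496}$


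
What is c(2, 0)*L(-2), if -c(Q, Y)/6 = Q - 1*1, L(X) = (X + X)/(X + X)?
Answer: -6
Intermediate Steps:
L(X) = 1 (L(X) = (2*X)/((2*X)) = (2*X)*(1/(2*X)) = 1)
c(Q, Y) = 6 - 6*Q (c(Q, Y) = -6*(Q - 1*1) = -6*(Q - 1) = -6*(-1 + Q) = 6 - 6*Q)
c(2, 0)*L(-2) = (6 - 6*2)*1 = (6 - 12)*1 = -6*1 = -6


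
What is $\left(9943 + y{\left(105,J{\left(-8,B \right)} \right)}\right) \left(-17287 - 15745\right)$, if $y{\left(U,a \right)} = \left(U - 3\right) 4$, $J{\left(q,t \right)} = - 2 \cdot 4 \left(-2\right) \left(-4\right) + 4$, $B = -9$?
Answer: $-341914232$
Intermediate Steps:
$J{\left(q,t \right)} = -60$ ($J{\left(q,t \right)} = - 2 \left(\left(-8\right) \left(-4\right)\right) + 4 = \left(-2\right) 32 + 4 = -64 + 4 = -60$)
$y{\left(U,a \right)} = -12 + 4 U$ ($y{\left(U,a \right)} = \left(-3 + U\right) 4 = -12 + 4 U$)
$\left(9943 + y{\left(105,J{\left(-8,B \right)} \right)}\right) \left(-17287 - 15745\right) = \left(9943 + \left(-12 + 4 \cdot 105\right)\right) \left(-17287 - 15745\right) = \left(9943 + \left(-12 + 420\right)\right) \left(-33032\right) = \left(9943 + 408\right) \left(-33032\right) = 10351 \left(-33032\right) = -341914232$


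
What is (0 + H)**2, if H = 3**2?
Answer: 81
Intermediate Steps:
H = 9
(0 + H)**2 = (0 + 9)**2 = 9**2 = 81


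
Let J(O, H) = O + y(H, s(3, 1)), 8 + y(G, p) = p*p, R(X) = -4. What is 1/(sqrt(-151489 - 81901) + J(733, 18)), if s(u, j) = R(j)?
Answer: 741/782471 - I*sqrt(233390)/782471 ≈ 0.000947 - 0.00061741*I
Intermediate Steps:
s(u, j) = -4
y(G, p) = -8 + p**2 (y(G, p) = -8 + p*p = -8 + p**2)
J(O, H) = 8 + O (J(O, H) = O + (-8 + (-4)**2) = O + (-8 + 16) = O + 8 = 8 + O)
1/(sqrt(-151489 - 81901) + J(733, 18)) = 1/(sqrt(-151489 - 81901) + (8 + 733)) = 1/(sqrt(-233390) + 741) = 1/(I*sqrt(233390) + 741) = 1/(741 + I*sqrt(233390))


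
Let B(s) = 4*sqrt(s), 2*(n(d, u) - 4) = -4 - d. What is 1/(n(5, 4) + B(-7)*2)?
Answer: -2/1793 - 32*I*sqrt(7)/1793 ≈ -0.0011154 - 0.047219*I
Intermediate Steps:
n(d, u) = 2 - d/2 (n(d, u) = 4 + (-4 - d)/2 = 4 + (-2 - d/2) = 2 - d/2)
1/(n(5, 4) + B(-7)*2) = 1/((2 - 1/2*5) + (4*sqrt(-7))*2) = 1/((2 - 5/2) + (4*(I*sqrt(7)))*2) = 1/(-1/2 + (4*I*sqrt(7))*2) = 1/(-1/2 + 8*I*sqrt(7))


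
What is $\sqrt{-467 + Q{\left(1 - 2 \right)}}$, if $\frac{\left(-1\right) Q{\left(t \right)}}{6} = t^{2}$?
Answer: $i \sqrt{473} \approx 21.749 i$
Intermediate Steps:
$Q{\left(t \right)} = - 6 t^{2}$
$\sqrt{-467 + Q{\left(1 - 2 \right)}} = \sqrt{-467 - 6 \left(1 - 2\right)^{2}} = \sqrt{-467 - 6 \left(-1\right)^{2}} = \sqrt{-467 - 6} = \sqrt{-473} = i \sqrt{473}$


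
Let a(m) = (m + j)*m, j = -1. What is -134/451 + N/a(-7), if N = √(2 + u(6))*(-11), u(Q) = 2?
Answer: -8713/12628 ≈ -0.68997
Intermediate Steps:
N = -22 (N = √(2 + 2)*(-11) = √4*(-11) = 2*(-11) = -22)
a(m) = m*(-1 + m) (a(m) = (m - 1)*m = (-1 + m)*m = m*(-1 + m))
-134/451 + N/a(-7) = -134/451 - 22*(-1/(7*(-1 - 7))) = -134*1/451 - 22/((-7*(-8))) = -134/451 - 22/56 = -134/451 - 22*1/56 = -134/451 - 11/28 = -8713/12628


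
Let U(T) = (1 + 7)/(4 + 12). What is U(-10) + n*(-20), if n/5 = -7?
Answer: 1401/2 ≈ 700.50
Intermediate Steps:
n = -35 (n = 5*(-7) = -35)
U(T) = 1/2 (U(T) = 8/16 = 8*(1/16) = 1/2)
U(-10) + n*(-20) = 1/2 - 35*(-20) = 1/2 + 700 = 1401/2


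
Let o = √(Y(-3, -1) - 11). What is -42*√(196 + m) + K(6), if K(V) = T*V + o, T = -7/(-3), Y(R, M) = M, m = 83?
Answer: 14 - 126*√31 + 2*I*√3 ≈ -687.54 + 3.4641*I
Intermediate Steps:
T = 7/3 (T = -7*(-⅓) = 7/3 ≈ 2.3333)
o = 2*I*√3 (o = √(-1 - 11) = √(-12) = 2*I*√3 ≈ 3.4641*I)
K(V) = 7*V/3 + 2*I*√3
-42*√(196 + m) + K(6) = -42*√(196 + 83) + ((7/3)*6 + 2*I*√3) = -126*√31 + (14 + 2*I*√3) = 14 - 126*√31 + 2*I*√3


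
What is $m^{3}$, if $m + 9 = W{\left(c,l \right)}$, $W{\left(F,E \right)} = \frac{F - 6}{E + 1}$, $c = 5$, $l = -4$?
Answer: $- \frac{17576}{27} \approx -650.96$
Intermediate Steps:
$W{\left(F,E \right)} = \frac{-6 + F}{1 + E}$
$m = - \frac{26}{3}$ ($m = -9 + \frac{-6 + 5}{1 - 4} = -9 + \frac{1}{-3} \left(-1\right) = -9 - - \frac{1}{3} = -9 + \frac{1}{3} = - \frac{26}{3} \approx -8.6667$)
$m^{3} = \left(- \frac{26}{3}\right)^{3} = - \frac{17576}{27}$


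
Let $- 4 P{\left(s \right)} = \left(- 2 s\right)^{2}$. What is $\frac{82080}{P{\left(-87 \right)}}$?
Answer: $- \frac{9120}{841} \approx -10.844$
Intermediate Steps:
$P{\left(s \right)} = - s^{2}$ ($P{\left(s \right)} = - \frac{\left(- 2 s\right)^{2}}{4} = - \frac{4 s^{2}}{4} = - s^{2}$)
$\frac{82080}{P{\left(-87 \right)}} = \frac{82080}{\left(-1\right) \left(-87\right)^{2}} = \frac{82080}{\left(-1\right) 7569} = \frac{82080}{-7569} = 82080 \left(- \frac{1}{7569}\right) = - \frac{9120}{841}$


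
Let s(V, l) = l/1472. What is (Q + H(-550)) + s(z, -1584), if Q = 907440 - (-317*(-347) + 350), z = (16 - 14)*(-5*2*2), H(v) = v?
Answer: 73281673/92 ≈ 7.9654e+5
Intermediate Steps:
z = -40 (z = 2*(-10*2) = 2*(-20) = -40)
s(V, l) = l/1472 (s(V, l) = l*(1/1472) = l/1472)
Q = 797091 (Q = 907440 - (109999 + 350) = 907440 - 1*110349 = 907440 - 110349 = 797091)
(Q + H(-550)) + s(z, -1584) = (797091 - 550) + (1/1472)*(-1584) = 796541 - 99/92 = 73281673/92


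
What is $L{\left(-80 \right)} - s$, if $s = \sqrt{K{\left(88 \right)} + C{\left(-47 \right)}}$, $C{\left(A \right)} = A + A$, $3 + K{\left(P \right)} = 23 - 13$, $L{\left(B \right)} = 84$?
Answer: $84 - i \sqrt{87} \approx 84.0 - 9.3274 i$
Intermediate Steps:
$K{\left(P \right)} = 7$ ($K{\left(P \right)} = -3 + \left(23 - 13\right) = -3 + 10 = 7$)
$C{\left(A \right)} = 2 A$
$s = i \sqrt{87}$ ($s = \sqrt{7 + 2 \left(-47\right)} = \sqrt{7 - 94} = \sqrt{-87} = i \sqrt{87} \approx 9.3274 i$)
$L{\left(-80 \right)} - s = 84 - i \sqrt{87}$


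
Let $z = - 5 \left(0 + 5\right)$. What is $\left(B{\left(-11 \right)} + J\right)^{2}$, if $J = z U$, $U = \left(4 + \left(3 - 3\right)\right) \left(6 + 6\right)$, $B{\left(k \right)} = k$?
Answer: $1466521$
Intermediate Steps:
$z = -25$ ($z = \left(-5\right) 5 = -25$)
$U = 48$ ($U = \left(4 + \left(3 - 3\right)\right) 12 = \left(4 + 0\right) 12 = 4 \cdot 12 = 48$)
$J = -1200$ ($J = \left(-25\right) 48 = -1200$)
$\left(B{\left(-11 \right)} + J\right)^{2} = \left(-11 - 1200\right)^{2} = \left(-1211\right)^{2} = 1466521$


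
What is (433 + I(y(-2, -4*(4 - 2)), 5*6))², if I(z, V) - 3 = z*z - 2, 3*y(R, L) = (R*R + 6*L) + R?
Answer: 36264484/81 ≈ 4.4771e+5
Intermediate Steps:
y(R, L) = 2*L + R/3 + R²/3 (y(R, L) = ((R*R + 6*L) + R)/3 = ((R² + 6*L) + R)/3 = (R + R² + 6*L)/3 = 2*L + R/3 + R²/3)
I(z, V) = 1 + z² (I(z, V) = 3 + (z*z - 2) = 3 + (z² - 2) = 3 + (-2 + z²) = 1 + z²)
(433 + I(y(-2, -4*(4 - 2)), 5*6))² = (433 + (1 + (2*(-4*(4 - 2)) + (⅓)*(-2) + (⅓)*(-2)²)²))² = (433 + (1 + (2*(-4*2) - ⅔ + (⅓)*4)²))² = (433 + (1 + (2*(-8) - ⅔ + 4/3)²))² = (433 + (1 + (-16 - ⅔ + 4/3)²))² = (433 + (1 + (-46/3)²))² = (433 + (1 + 2116/9))² = (433 + 2125/9)² = (6022/9)² = 36264484/81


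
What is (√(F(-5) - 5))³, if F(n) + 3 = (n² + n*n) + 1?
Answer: 43*√43 ≈ 281.97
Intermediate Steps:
F(n) = -2 + 2*n² (F(n) = -3 + ((n² + n*n) + 1) = -3 + ((n² + n²) + 1) = -3 + (2*n² + 1) = -3 + (1 + 2*n²) = -2 + 2*n²)
(√(F(-5) - 5))³ = (√((-2 + 2*(-5)²) - 5))³ = (√((-2 + 2*25) - 5))³ = (√((-2 + 50) - 5))³ = (√(48 - 5))³ = (√43)³ = 43*√43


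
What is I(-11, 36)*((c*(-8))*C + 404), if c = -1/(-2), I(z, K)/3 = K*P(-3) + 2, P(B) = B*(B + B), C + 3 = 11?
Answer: 725400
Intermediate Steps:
C = 8 (C = -3 + 11 = 8)
P(B) = 2*B² (P(B) = B*(2*B) = 2*B²)
I(z, K) = 6 + 54*K (I(z, K) = 3*(K*(2*(-3)²) + 2) = 3*(K*(2*9) + 2) = 3*(K*18 + 2) = 3*(18*K + 2) = 3*(2 + 18*K) = 6 + 54*K)
c = ½ (c = -1*(-½) = ½ ≈ 0.50000)
I(-11, 36)*((c*(-8))*C + 404) = (6 + 54*36)*(((½)*(-8))*8 + 404) = (6 + 1944)*(-4*8 + 404) = 1950*(-32 + 404) = 1950*372 = 725400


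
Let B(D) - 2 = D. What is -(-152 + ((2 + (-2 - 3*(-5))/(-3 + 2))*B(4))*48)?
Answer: 3320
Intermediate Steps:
B(D) = 2 + D
-(-152 + ((2 + (-2 - 3*(-5))/(-3 + 2))*B(4))*48) = -(-152 + ((2 + (-2 - 3*(-5))/(-3 + 2))*(2 + 4))*48) = -(-152 + ((2 + (-2 + 15)/(-1))*6)*48) = -(-152 + ((2 + 13*(-1))*6)*48) = -(-152 + ((2 - 13)*6)*48) = -(-152 - 11*6*48) = -(-152 - 66*48) = -(-152 - 3168) = -1*(-3320) = 3320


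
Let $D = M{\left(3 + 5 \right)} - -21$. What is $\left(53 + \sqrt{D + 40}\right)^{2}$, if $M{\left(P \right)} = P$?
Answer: $\left(53 + \sqrt{69}\right)^{2} \approx 3758.5$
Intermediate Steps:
$D = 29$ ($D = \left(3 + 5\right) - -21 = 8 + 21 = 29$)
$\left(53 + \sqrt{D + 40}\right)^{2} = \left(53 + \sqrt{29 + 40}\right)^{2} = \left(53 + \sqrt{69}\right)^{2}$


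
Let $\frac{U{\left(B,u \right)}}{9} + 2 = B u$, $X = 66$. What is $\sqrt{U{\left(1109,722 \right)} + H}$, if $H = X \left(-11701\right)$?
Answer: $\sqrt{6433998} \approx 2536.5$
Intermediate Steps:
$H = -772266$ ($H = 66 \left(-11701\right) = -772266$)
$U{\left(B,u \right)} = -18 + 9 B u$
$\sqrt{U{\left(1109,722 \right)} + H} = \sqrt{\left(-18 + 9 \cdot 1109 \cdot 722\right) - 772266} = \sqrt{\left(-18 + 7206282\right) - 772266} = \sqrt{7206264 - 772266} = \sqrt{6433998}$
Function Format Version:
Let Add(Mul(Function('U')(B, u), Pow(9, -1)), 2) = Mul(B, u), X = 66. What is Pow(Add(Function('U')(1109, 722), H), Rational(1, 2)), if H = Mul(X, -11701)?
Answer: Pow(6433998, Rational(1, 2)) ≈ 2536.5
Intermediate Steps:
H = -772266 (H = Mul(66, -11701) = -772266)
Function('U')(B, u) = Add(-18, Mul(9, B, u)) (Function('U')(B, u) = Add(-18, Mul(9, Mul(B, u))) = Add(-18, Mul(9, B, u)))
Pow(Add(Function('U')(1109, 722), H), Rational(1, 2)) = Pow(Add(Add(-18, Mul(9, 1109, 722)), -772266), Rational(1, 2)) = Pow(Add(Add(-18, 7206282), -772266), Rational(1, 2)) = Pow(Add(7206264, -772266), Rational(1, 2)) = Pow(6433998, Rational(1, 2))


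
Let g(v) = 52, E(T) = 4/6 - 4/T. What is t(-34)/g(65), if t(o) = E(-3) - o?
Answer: 9/13 ≈ 0.69231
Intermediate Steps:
E(T) = ⅔ - 4/T (E(T) = 4*(⅙) - 4/T = ⅔ - 4/T)
t(o) = 2 - o (t(o) = (⅔ - 4/(-3)) - o = (⅔ - 4*(-⅓)) - o = (⅔ + 4/3) - o = 2 - o)
t(-34)/g(65) = (2 - 1*(-34))/52 = (2 + 34)*(1/52) = 36*(1/52) = 9/13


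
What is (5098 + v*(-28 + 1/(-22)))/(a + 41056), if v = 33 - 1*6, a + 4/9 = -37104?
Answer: 859473/782408 ≈ 1.0985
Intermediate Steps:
a = -333940/9 (a = -4/9 - 37104 = -333940/9 ≈ -37104.)
v = 27 (v = 33 - 6 = 27)
(5098 + v*(-28 + 1/(-22)))/(a + 41056) = (5098 + 27*(-28 + 1/(-22)))/(-333940/9 + 41056) = (5098 + 27*(-28 - 1/22))/(35564/9) = (5098 + 27*(-617/22))*(9/35564) = (5098 - 16659/22)*(9/35564) = (95497/22)*(9/35564) = 859473/782408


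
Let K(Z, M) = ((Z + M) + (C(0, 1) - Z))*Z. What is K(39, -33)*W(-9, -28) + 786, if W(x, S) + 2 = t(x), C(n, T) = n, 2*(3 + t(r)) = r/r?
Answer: 13155/2 ≈ 6577.5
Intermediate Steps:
t(r) = -5/2 (t(r) = -3 + (r/r)/2 = -3 + (½)*1 = -3 + ½ = -5/2)
W(x, S) = -9/2 (W(x, S) = -2 - 5/2 = -9/2)
K(Z, M) = M*Z (K(Z, M) = ((Z + M) + (0 - Z))*Z = ((M + Z) - Z)*Z = M*Z)
K(39, -33)*W(-9, -28) + 786 = -33*39*(-9/2) + 786 = -1287*(-9/2) + 786 = 11583/2 + 786 = 13155/2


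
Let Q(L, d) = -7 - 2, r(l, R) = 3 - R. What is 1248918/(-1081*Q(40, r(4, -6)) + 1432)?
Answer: 1248918/11161 ≈ 111.90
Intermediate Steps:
Q(L, d) = -9
1248918/(-1081*Q(40, r(4, -6)) + 1432) = 1248918/(-1081*(-9) + 1432) = 1248918/(9729 + 1432) = 1248918/11161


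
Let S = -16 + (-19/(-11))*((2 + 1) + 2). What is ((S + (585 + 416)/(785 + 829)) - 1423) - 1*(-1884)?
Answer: 8064871/17754 ≈ 454.26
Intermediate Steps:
S = -81/11 (S = -16 + (-19*(-1/11))*(3 + 2) = -16 + (19/11)*5 = -16 + 95/11 = -81/11 ≈ -7.3636)
((S + (585 + 416)/(785 + 829)) - 1423) - 1*(-1884) = ((-81/11 + (585 + 416)/(785 + 829)) - 1423) - 1*(-1884) = ((-81/11 + 1001/1614) - 1423) + 1884 = (-119723/17754 - 1423) + 1884 = -25383665/17754 + 1884 = 8064871/17754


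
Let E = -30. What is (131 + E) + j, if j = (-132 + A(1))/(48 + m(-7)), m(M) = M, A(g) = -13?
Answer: 3996/41 ≈ 97.463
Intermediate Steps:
j = -145/41 (j = (-132 - 13)/(48 - 7) = -145/41 ≈ -3.5366)
(131 + E) + j = (131 - 30) - 145/41 = 101 - 145/41 = 3996/41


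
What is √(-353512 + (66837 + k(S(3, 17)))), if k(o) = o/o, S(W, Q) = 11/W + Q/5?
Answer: I*√286674 ≈ 535.42*I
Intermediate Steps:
S(W, Q) = 11/W + Q/5 (S(W, Q) = 11/W + Q*(⅕) = 11/W + Q/5)
k(o) = 1
√(-353512 + (66837 + k(S(3, 17)))) = √(-353512 + (66837 + 1)) = √(-353512 + 66838) = √(-286674) = I*√286674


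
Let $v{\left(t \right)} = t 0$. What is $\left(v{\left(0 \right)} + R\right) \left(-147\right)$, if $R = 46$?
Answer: $-6762$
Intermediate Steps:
$v{\left(t \right)} = 0$
$\left(v{\left(0 \right)} + R\right) \left(-147\right) = \left(0 + 46\right) \left(-147\right) = 46 \left(-147\right) = -6762$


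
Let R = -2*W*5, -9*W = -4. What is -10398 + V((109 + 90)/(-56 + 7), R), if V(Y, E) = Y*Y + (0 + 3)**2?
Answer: -24904388/2401 ≈ -10373.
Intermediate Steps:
W = 4/9 (W = -1/9*(-4) = 4/9 ≈ 0.44444)
R = -40/9 (R = -2*4/9*5 = -8/9*5 = -40/9 ≈ -4.4444)
V(Y, E) = 9 + Y**2 (V(Y, E) = Y**2 + 3**2 = Y**2 + 9 = 9 + Y**2)
-10398 + V((109 + 90)/(-56 + 7), R) = -10398 + (9 + ((109 + 90)/(-56 + 7))**2) = -10398 + (9 + (199/(-49))**2) = -10398 + (9 + (199*(-1/49))**2) = -10398 + (9 + (-199/49)**2) = -10398 + (9 + 39601/2401) = -10398 + 61210/2401 = -24904388/2401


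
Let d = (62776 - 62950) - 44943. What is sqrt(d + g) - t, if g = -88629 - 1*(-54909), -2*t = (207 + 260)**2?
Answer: 218089/2 + I*sqrt(78837) ≈ 1.0904e+5 + 280.78*I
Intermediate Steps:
t = -218089/2 (t = -(207 + 260)**2/2 = -1/2*467**2 = -1/2*218089 = -218089/2 ≈ -1.0904e+5)
d = -45117 (d = -174 - 44943 = -45117)
g = -33720 (g = -88629 + 54909 = -33720)
sqrt(d + g) - t = sqrt(-45117 - 33720) - 1*(-218089/2) = sqrt(-78837) + 218089/2 = I*sqrt(78837) + 218089/2 = 218089/2 + I*sqrt(78837)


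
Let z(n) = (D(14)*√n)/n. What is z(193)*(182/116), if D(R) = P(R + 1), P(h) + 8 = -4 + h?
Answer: 273*√193/11194 ≈ 0.33881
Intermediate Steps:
P(h) = -12 + h (P(h) = -8 + (-4 + h) = -12 + h)
D(R) = -11 + R (D(R) = -12 + (R + 1) = -12 + (1 + R) = -11 + R)
z(n) = 3/√n (z(n) = ((-11 + 14)*√n)/n = (3*√n)/n = 3/√n)
z(193)*(182/116) = (3/√193)*(182/116) = (3*(√193/193))*(182*(1/116)) = (3*√193/193)*(91/58) = 273*√193/11194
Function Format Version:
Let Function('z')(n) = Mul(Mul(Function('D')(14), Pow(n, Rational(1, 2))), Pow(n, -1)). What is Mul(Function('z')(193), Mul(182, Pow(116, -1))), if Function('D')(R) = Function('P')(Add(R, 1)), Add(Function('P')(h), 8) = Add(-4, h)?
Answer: Mul(Rational(273, 11194), Pow(193, Rational(1, 2))) ≈ 0.33881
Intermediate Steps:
Function('P')(h) = Add(-12, h) (Function('P')(h) = Add(-8, Add(-4, h)) = Add(-12, h))
Function('D')(R) = Add(-11, R) (Function('D')(R) = Add(-12, Add(R, 1)) = Add(-12, Add(1, R)) = Add(-11, R))
Function('z')(n) = Mul(3, Pow(n, Rational(-1, 2))) (Function('z')(n) = Mul(Mul(Add(-11, 14), Pow(n, Rational(1, 2))), Pow(n, -1)) = Mul(Mul(3, Pow(n, Rational(1, 2))), Pow(n, -1)) = Mul(3, Pow(n, Rational(-1, 2))))
Mul(Function('z')(193), Mul(182, Pow(116, -1))) = Mul(Mul(3, Pow(193, Rational(-1, 2))), Mul(182, Pow(116, -1))) = Mul(Mul(3, Mul(Rational(1, 193), Pow(193, Rational(1, 2)))), Mul(182, Rational(1, 116))) = Mul(Mul(Rational(3, 193), Pow(193, Rational(1, 2))), Rational(91, 58)) = Mul(Rational(273, 11194), Pow(193, Rational(1, 2)))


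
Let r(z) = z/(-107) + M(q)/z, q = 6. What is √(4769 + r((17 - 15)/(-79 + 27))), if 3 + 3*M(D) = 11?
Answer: √327358671666/8346 ≈ 68.554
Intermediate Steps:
M(D) = 8/3 (M(D) = -1 + (⅓)*11 = -1 + 11/3 = 8/3)
r(z) = -z/107 + 8/(3*z) (r(z) = z/(-107) + 8/(3*z) = z*(-1/107) + 8/(3*z) = -z/107 + 8/(3*z))
√(4769 + r((17 - 15)/(-79 + 27))) = √(4769 + (-(17 - 15)/(107*(-79 + 27)) + 8/(3*(((17 - 15)/(-79 + 27)))))) = √(4769 + (-2/(107*(-52)) + 8/(3*((2/(-52)))))) = √(4769 + (-2*(-1)/(107*52) + 8/(3*((2*(-1/52)))))) = √(4769 + (-1/107*(-1/26) + 8/(3*(-1/26)))) = √(4769 + (1/2782 + (8/3)*(-26))) = √(4769 + (1/2782 - 208/3)) = √(4769 - 578653/8346) = √(39223421/8346) = √327358671666/8346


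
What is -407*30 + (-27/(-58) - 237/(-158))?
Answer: -354033/29 ≈ -12208.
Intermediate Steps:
-407*30 + (-27/(-58) - 237/(-158)) = -12210 + (-27*(-1/58) - 237*(-1/158)) = -12210 + (27/58 + 3/2) = -12210 + 57/29 = -354033/29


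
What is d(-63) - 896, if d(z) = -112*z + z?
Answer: 6097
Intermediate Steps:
d(z) = -111*z
d(-63) - 896 = -111*(-63) - 896 = 6993 - 896 = 6097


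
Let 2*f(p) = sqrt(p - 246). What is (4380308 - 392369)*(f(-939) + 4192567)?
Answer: 16719701449413 + 3987939*I*sqrt(1185)/2 ≈ 1.672e+13 + 6.864e+7*I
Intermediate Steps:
f(p) = sqrt(-246 + p)/2 (f(p) = sqrt(p - 246)/2 = sqrt(-246 + p)/2)
(4380308 - 392369)*(f(-939) + 4192567) = (4380308 - 392369)*(sqrt(-246 - 939)/2 + 4192567) = 3987939*(sqrt(-1185)/2 + 4192567) = 3987939*((I*sqrt(1185))/2 + 4192567) = 3987939*(I*sqrt(1185)/2 + 4192567) = 3987939*(4192567 + I*sqrt(1185)/2) = 16719701449413 + 3987939*I*sqrt(1185)/2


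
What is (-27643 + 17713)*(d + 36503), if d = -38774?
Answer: 22551030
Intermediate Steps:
(-27643 + 17713)*(d + 36503) = (-27643 + 17713)*(-38774 + 36503) = -9930*(-2271) = 22551030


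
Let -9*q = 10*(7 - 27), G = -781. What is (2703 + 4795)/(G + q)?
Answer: -67482/6829 ≈ -9.8817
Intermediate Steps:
q = 200/9 (q = -10*(7 - 27)/9 = -10*(-20)/9 = -⅑*(-200) = 200/9 ≈ 22.222)
(2703 + 4795)/(G + q) = (2703 + 4795)/(-781 + 200/9) = 7498/(-6829/9) = 7498*(-9/6829) = -67482/6829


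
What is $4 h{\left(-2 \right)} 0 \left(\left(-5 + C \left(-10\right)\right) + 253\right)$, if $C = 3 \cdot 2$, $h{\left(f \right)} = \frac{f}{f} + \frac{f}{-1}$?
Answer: $0$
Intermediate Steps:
$h{\left(f \right)} = 1 - f$ ($h{\left(f \right)} = 1 + f \left(-1\right) = 1 - f$)
$C = 6$
$4 h{\left(-2 \right)} 0 \left(\left(-5 + C \left(-10\right)\right) + 253\right) = 4 \left(1 - -2\right) 0 \left(\left(-5 + 6 \left(-10\right)\right) + 253\right) = 4 \left(1 + 2\right) 0 \left(\left(-5 - 60\right) + 253\right) = 4 \cdot 3 \cdot 0 \left(-65 + 253\right) = 12 \cdot 0 \cdot 188 = 0 \cdot 188 = 0$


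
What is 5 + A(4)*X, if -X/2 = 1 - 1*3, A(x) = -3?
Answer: -7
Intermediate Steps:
X = 4 (X = -2*(1 - 1*3) = -2*(1 - 3) = -2*(-2) = 4)
5 + A(4)*X = 5 - 3*4 = 5 - 12 = -7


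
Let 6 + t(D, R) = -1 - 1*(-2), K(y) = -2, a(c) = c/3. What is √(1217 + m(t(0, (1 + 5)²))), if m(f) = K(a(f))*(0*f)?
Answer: √1217 ≈ 34.885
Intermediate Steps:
a(c) = c/3 (a(c) = c*(⅓) = c/3)
t(D, R) = -5 (t(D, R) = -6 + (-1 - 1*(-2)) = -6 + (-1 + 2) = -6 + 1 = -5)
m(f) = 0 (m(f) = -0*f = -2*0 = 0)
√(1217 + m(t(0, (1 + 5)²))) = √(1217 + 0) = √1217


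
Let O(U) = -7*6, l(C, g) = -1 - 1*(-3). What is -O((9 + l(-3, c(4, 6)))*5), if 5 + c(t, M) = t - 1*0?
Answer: 42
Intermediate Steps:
c(t, M) = -5 + t (c(t, M) = -5 + (t - 1*0) = -5 + (t + 0) = -5 + t)
l(C, g) = 2 (l(C, g) = -1 + 3 = 2)
O(U) = -42
-O((9 + l(-3, c(4, 6)))*5) = -1*(-42) = 42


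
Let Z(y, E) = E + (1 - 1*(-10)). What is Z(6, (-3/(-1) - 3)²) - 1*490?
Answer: -479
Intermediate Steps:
Z(y, E) = 11 + E (Z(y, E) = E + (1 + 10) = E + 11 = 11 + E)
Z(6, (-3/(-1) - 3)²) - 1*490 = (11 + (-3/(-1) - 3)²) - 1*490 = (11 + (-3*(-1) - 3)²) - 490 = (11 + (3 - 3)²) - 490 = (11 + 0²) - 490 = (11 + 0) - 490 = 11 - 490 = -479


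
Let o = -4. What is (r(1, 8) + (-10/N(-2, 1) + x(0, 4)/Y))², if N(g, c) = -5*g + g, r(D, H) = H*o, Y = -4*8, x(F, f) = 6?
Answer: 286225/256 ≈ 1118.1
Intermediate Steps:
Y = -32
r(D, H) = -4*H (r(D, H) = H*(-4) = -4*H)
N(g, c) = -4*g
(r(1, 8) + (-10/N(-2, 1) + x(0, 4)/Y))² = (-4*8 + (-10/((-4*(-2))) + 6/(-32)))² = (-32 + (-10/8 + 6*(-1/32)))² = (-32 + (-10*⅛ - 3/16))² = (-32 + (-5/4 - 3/16))² = (-32 - 23/16)² = (-535/16)² = 286225/256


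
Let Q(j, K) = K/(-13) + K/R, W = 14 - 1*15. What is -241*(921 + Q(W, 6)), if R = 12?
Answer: -5771227/26 ≈ -2.2197e+5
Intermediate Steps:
W = -1 (W = 14 - 15 = -1)
Q(j, K) = K/156 (Q(j, K) = K/(-13) + K/12 = K*(-1/13) + K*(1/12) = -K/13 + K/12 = K/156)
-241*(921 + Q(W, 6)) = -241*(921 + (1/156)*6) = -241*(921 + 1/26) = -241*23947/26 = -5771227/26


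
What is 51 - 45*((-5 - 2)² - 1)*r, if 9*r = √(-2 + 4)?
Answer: 51 - 240*√2 ≈ -288.41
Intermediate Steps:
r = √2/9 (r = √(-2 + 4)/9 = √2/9 ≈ 0.15713)
51 - 45*((-5 - 2)² - 1)*r = 51 - 45*((-5 - 2)² - 1)*√2/9 = 51 - 45*((-7)² - 1)*√2/9 = 51 - 45*(49 - 1)*√2/9 = 51 - 2160*√2/9 = 51 - 240*√2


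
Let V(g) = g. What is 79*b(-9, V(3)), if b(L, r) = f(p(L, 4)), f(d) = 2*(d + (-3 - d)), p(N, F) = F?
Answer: -474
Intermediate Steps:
f(d) = -6 (f(d) = 2*(-3) = -6)
b(L, r) = -6
79*b(-9, V(3)) = 79*(-6) = -474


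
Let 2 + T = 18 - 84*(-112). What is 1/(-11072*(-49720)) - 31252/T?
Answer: -1075263811891/324244405760 ≈ -3.3162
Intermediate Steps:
T = 9424 (T = -2 + (18 - 84*(-112)) = -2 + (18 + 9408) = -2 + 9426 = 9424)
1/(-11072*(-49720)) - 31252/T = 1/(-11072*(-49720)) - 31252/9424 = -1/11072*(-1/49720) - 31252*1/9424 = 1/550499840 - 7813/2356 = -1075263811891/324244405760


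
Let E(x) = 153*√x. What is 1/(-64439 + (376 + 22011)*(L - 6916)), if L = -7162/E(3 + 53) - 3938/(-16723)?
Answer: -2027953783157437853298/314104757714057136881368954259 + 490029234914146977*√14/314104757714057136881368954259 ≈ -6.4505e-9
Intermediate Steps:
L = 3938/16723 - 3581*√14/2142 (L = -7162*1/(153*√(3 + 53)) - 3938/(-16723) = -7162*√14/4284 - 3938*(-1/16723) = -7162*√14/4284 + 3938/16723 = -3581*√14/2142 + 3938/16723 = 3938/16723 - 3581*√14/2142 ≈ -6.0198)
1/(-64439 + (376 + 22011)*(L - 6916)) = 1/(-64439 + (376 + 22011)*((3938/16723 - 3581*√14/2142) - 6916)) = 1/(-64439 + 22387*(-115652330/16723 - 3581*√14/2142)) = 1/(-64439 + (-2589108711710/16723 - 80167847*√14/2142)) = 1/(-2590186325107/16723 - 80167847*√14/2142)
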